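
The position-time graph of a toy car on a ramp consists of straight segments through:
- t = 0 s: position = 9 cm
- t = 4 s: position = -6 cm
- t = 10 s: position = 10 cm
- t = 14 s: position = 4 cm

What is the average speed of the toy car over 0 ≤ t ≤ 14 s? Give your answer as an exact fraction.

Average speed = (total path length)/(elapsed time); on a piecewise-linear x-t graph the path length is Σ|Δx|.
0–4 s: |Δx| = |-6 − 9| = 15 cm
4–10 s: |Δx| = |10 − -6| = 16 cm
10–14 s: |Δx| = |4 − 10| = 6 cm
Total path = 37 cm; average speed = 37/14 = 37/14 cm/s.

37/14 cm/s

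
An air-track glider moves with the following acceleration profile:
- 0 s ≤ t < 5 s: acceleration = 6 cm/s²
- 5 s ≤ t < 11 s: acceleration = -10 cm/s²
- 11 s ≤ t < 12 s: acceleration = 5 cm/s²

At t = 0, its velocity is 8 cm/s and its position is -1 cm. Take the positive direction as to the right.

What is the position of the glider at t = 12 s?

On each constant-a segment, Δv = aΔt and Δx = v₀Δt + ½aΔt²; chain segment to segment.
0–5 s: v starts 8 cm/s; Δx = 8·5 + ½·6·5² = 115 cm; v ends 38 cm/s.
5–11 s: v starts 38 cm/s; Δx = 38·6 + ½·-10·6² = 48 cm; v ends -22 cm/s.
11–12 s: v starts -22 cm/s; Δx = -22·1 + ½·5·1² = -19.5 cm; v ends -17 cm/s.
x(12) = -1 + Σ Δx = 142.5 cm.

142.5 cm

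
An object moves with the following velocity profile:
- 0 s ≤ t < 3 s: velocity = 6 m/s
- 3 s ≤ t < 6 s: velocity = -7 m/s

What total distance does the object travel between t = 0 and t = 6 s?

39 m

Distance (not displacement) is the total path length: add the absolute areas under v-t.
0–3 s: |6| × 3 = 18 m
3–6 s: |-7| × 3 = 21 m
Total distance = 39 m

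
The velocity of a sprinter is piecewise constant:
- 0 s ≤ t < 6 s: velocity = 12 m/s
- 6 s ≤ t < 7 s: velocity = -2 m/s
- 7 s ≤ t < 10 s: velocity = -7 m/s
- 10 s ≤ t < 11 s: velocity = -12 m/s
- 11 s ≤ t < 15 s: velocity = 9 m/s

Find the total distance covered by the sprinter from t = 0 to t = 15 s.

Distance (not displacement) is the total path length: add the absolute areas under v-t.
0–6 s: |12| × 6 = 72 m
6–7 s: |-2| × 1 = 2 m
7–10 s: |-7| × 3 = 21 m
10–11 s: |-12| × 1 = 12 m
11–15 s: |9| × 4 = 36 m
Total distance = 143 m

143 m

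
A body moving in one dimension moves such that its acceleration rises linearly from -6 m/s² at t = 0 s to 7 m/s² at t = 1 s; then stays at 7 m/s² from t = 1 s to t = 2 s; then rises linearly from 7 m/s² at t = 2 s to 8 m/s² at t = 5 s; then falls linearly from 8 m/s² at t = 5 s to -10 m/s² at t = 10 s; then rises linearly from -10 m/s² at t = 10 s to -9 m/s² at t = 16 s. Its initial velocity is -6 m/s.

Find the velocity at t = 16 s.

Δv equals the area under the a-t graph; then v = v₀ + Δv.
0–1 s: ½(-6 + 7)(1) = 0.5 m/s
1–2 s: 7 × 1 = 7 m/s
2–5 s: ½(7 + 8)(3) = 22.5 m/s
5–10 s: ½(8 + -10)(5) = -5 m/s
10–16 s: ½(-10 + -9)(6) = -57 m/s
Δv = -32 m/s, so v(16) = -6 + (-32) = -38 m/s.

-38 m/s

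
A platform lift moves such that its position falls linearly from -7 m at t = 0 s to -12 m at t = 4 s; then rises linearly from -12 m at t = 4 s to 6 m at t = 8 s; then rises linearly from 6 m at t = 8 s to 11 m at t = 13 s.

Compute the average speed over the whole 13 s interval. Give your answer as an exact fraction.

Average speed = (total path length)/(elapsed time); on a piecewise-linear x-t graph the path length is Σ|Δx|.
0–4 s: |Δx| = |-12 − -7| = 5 m
4–8 s: |Δx| = |6 − -12| = 18 m
8–13 s: |Δx| = |11 − 6| = 5 m
Total path = 28 m; average speed = 28/13 = 28/13 m/s.

28/13 m/s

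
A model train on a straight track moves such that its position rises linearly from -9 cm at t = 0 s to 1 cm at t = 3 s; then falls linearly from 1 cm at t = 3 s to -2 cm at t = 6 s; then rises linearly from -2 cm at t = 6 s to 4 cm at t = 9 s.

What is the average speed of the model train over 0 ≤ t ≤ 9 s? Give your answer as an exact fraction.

Average speed = (total path length)/(elapsed time); on a piecewise-linear x-t graph the path length is Σ|Δx|.
0–3 s: |Δx| = |1 − -9| = 10 cm
3–6 s: |Δx| = |-2 − 1| = 3 cm
6–9 s: |Δx| = |4 − -2| = 6 cm
Total path = 19 cm; average speed = 19/9 = 19/9 cm/s.

19/9 cm/s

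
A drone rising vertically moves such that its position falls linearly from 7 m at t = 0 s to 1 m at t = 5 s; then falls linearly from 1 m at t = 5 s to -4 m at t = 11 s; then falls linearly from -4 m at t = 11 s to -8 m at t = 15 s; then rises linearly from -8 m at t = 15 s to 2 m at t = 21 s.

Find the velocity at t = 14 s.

Velocity is the slope of the x-t graph on 11–15 s: (-8 − -4)/(15 − 11) = -1 m/s.

-1 m/s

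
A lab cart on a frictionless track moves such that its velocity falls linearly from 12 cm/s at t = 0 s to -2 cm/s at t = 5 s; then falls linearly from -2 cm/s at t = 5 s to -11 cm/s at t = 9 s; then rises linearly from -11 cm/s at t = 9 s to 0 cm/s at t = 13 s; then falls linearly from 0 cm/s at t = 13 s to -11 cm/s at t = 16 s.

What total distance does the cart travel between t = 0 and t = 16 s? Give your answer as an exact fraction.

1273/14 cm

Distance (not displacement) is the total path length: add the absolute areas under v-t.
0–5 s: v = 0 at t = 30/7 s; triangle areas 180/7 + 5/7 = 185/7 cm
5–9 s: |½(-2 + -11)(4)| = 26 cm
9–13 s: |½(-11 + 0)(4)| = 22 cm
13–16 s: |½(0 + -11)(3)| = 16.5 cm
Total distance = 1273/14 cm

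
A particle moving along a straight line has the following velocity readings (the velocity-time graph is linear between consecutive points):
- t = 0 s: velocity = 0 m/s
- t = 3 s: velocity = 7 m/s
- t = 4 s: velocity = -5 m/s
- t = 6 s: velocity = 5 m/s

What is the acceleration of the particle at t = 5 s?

Acceleration is the slope of the v-t graph on 4–6 s: (5 − -5)/(6 − 4) = 5 m/s².

5 m/s²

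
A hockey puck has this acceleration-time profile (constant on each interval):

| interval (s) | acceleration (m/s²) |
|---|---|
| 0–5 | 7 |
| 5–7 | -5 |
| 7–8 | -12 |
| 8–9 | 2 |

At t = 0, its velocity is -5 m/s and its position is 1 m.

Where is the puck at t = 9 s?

On each constant-a segment, Δv = aΔt and Δx = v₀Δt + ½aΔt²; chain segment to segment.
0–5 s: v starts -5 m/s; Δx = -5·5 + ½·7·5² = 62.5 m; v ends 30 m/s.
5–7 s: v starts 30 m/s; Δx = 30·2 + ½·-5·2² = 50 m; v ends 20 m/s.
7–8 s: v starts 20 m/s; Δx = 20·1 + ½·-12·1² = 14 m; v ends 8 m/s.
8–9 s: v starts 8 m/s; Δx = 8·1 + ½·2·1² = 9 m; v ends 10 m/s.
x(9) = 1 + Σ Δx = 136.5 m.

136.5 m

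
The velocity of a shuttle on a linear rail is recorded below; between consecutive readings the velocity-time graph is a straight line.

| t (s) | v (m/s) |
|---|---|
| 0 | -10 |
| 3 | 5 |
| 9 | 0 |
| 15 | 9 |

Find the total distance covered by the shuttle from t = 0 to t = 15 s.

Distance (not displacement) is the total path length: add the absolute areas under v-t.
0–3 s: v = 0 at t = 2 s; triangle areas 10 + 2.5 = 12.5 m
3–9 s: |½(5 + 0)(6)| = 15 m
9–15 s: |½(0 + 9)(6)| = 27 m
Total distance = 54.5 m

54.5 m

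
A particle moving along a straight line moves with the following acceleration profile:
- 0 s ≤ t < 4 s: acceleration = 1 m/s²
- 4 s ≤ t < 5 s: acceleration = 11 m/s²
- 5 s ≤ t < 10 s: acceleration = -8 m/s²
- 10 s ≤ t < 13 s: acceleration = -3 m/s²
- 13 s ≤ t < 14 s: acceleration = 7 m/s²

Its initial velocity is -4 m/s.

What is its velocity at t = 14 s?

Δv equals the area under the a-t graph; then v = v₀ + Δv.
0–4 s: 1 × 4 = 4 m/s
4–5 s: 11 × 1 = 11 m/s
5–10 s: -8 × 5 = -40 m/s
10–13 s: -3 × 3 = -9 m/s
13–14 s: 7 × 1 = 7 m/s
Δv = -27 m/s, so v(14) = -4 + (-27) = -31 m/s.

-31 m/s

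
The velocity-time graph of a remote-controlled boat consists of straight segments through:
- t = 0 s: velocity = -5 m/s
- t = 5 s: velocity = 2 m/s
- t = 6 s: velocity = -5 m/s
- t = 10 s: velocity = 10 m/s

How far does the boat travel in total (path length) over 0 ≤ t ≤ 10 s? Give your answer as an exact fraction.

611/21 m

Distance (not displacement) is the total path length: add the absolute areas under v-t.
0–5 s: v = 0 at t = 25/7 s; triangle areas 125/14 + 10/7 = 145/14 m
5–6 s: v = 0 at t = 37/7 s; triangle areas 2/7 + 25/14 = 29/14 m
6–10 s: v = 0 at t = 22/3 s; triangle areas 10/3 + 40/3 = 50/3 m
Total distance = 611/21 m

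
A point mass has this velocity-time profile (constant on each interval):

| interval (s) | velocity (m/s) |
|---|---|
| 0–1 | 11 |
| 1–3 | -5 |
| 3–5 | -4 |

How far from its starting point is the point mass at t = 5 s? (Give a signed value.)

-7 m

Displacement is the signed area under the v-t curve.
0–1 s: 11 × 1 = 11 m
1–3 s: -5 × 2 = -10 m
3–5 s: -4 × 2 = -8 m
Net displacement = -7 m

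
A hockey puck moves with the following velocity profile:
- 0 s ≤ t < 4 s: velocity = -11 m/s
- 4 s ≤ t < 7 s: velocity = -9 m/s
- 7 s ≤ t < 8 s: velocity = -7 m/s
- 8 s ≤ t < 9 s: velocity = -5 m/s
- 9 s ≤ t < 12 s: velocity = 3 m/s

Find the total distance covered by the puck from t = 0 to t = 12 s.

Total distance travelled is ∫|v| dt — sum the magnitudes of each area piece.
0–4 s: |-11| × 4 = 44 m
4–7 s: |-9| × 3 = 27 m
7–8 s: |-7| × 1 = 7 m
8–9 s: |-5| × 1 = 5 m
9–12 s: |3| × 3 = 9 m
Total distance = 92 m

92 m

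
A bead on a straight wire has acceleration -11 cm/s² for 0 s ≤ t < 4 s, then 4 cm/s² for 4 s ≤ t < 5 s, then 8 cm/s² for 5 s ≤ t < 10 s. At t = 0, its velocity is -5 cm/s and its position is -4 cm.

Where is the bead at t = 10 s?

-284 cm

On each constant-a segment, Δv = aΔt and Δx = v₀Δt + ½aΔt²; chain segment to segment.
0–4 s: v starts -5 cm/s; Δx = -5·4 + ½·-11·4² = -108 cm; v ends -49 cm/s.
4–5 s: v starts -49 cm/s; Δx = -49·1 + ½·4·1² = -47 cm; v ends -45 cm/s.
5–10 s: v starts -45 cm/s; Δx = -45·5 + ½·8·5² = -125 cm; v ends -5 cm/s.
x(10) = -4 + Σ Δx = -284 cm.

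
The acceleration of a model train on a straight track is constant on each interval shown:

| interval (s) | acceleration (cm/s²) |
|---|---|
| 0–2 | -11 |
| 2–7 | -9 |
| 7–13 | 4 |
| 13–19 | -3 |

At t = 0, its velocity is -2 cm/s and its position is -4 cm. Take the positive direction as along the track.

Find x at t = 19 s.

-928.5 cm

On each constant-a segment, Δv = aΔt and Δx = v₀Δt + ½aΔt²; chain segment to segment.
0–2 s: v starts -2 cm/s; Δx = -2·2 + ½·-11·2² = -26 cm; v ends -24 cm/s.
2–7 s: v starts -24 cm/s; Δx = -24·5 + ½·-9·5² = -232.5 cm; v ends -69 cm/s.
7–13 s: v starts -69 cm/s; Δx = -69·6 + ½·4·6² = -342 cm; v ends -45 cm/s.
13–19 s: v starts -45 cm/s; Δx = -45·6 + ½·-3·6² = -324 cm; v ends -63 cm/s.
x(19) = -4 + Σ Δx = -928.5 cm.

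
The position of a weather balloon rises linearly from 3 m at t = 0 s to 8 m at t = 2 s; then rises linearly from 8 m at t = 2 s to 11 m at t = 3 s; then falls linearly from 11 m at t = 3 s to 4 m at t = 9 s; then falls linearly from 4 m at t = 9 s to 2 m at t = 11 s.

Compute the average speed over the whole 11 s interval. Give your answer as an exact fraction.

Average speed = (total path length)/(elapsed time); on a piecewise-linear x-t graph the path length is Σ|Δx|.
0–2 s: |Δx| = |8 − 3| = 5 m
2–3 s: |Δx| = |11 − 8| = 3 m
3–9 s: |Δx| = |4 − 11| = 7 m
9–11 s: |Δx| = |2 − 4| = 2 m
Total path = 17 m; average speed = 17/11 = 17/11 m/s.

17/11 m/s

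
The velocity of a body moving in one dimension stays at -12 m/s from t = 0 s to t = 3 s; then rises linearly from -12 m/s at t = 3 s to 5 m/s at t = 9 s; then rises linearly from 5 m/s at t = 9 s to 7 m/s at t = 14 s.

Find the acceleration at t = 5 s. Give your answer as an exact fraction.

Acceleration is the slope of the v-t graph on 3–9 s: (5 − -12)/(9 − 3) = 17/6 m/s².

17/6 m/s²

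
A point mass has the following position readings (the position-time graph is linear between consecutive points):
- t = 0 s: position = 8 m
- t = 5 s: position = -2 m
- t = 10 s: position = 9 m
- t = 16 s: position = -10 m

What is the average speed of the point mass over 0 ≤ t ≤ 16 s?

Average speed = (total path length)/(elapsed time); on a piecewise-linear x-t graph the path length is Σ|Δx|.
0–5 s: |Δx| = |-2 − 8| = 10 m
5–10 s: |Δx| = |9 − -2| = 11 m
10–16 s: |Δx| = |-10 − 9| = 19 m
Total path = 40 m; average speed = 40/16 = 2.5 m/s.

2.5 m/s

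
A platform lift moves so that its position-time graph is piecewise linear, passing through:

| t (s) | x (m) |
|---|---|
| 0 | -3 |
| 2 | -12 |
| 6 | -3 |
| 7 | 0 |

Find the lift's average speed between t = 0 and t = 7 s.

3 m/s

Average speed = (total path length)/(elapsed time); on a piecewise-linear x-t graph the path length is Σ|Δx|.
0–2 s: |Δx| = |-12 − -3| = 9 m
2–6 s: |Δx| = |-3 − -12| = 9 m
6–7 s: |Δx| = |0 − -3| = 3 m
Total path = 21 m; average speed = 21/7 = 3 m/s.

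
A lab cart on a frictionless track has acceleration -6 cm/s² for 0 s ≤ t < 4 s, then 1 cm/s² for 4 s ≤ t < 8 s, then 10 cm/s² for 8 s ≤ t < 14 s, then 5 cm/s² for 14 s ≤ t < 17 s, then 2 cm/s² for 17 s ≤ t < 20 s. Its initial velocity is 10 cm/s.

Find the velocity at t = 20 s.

71 cm/s

Δv equals the area under the a-t graph; then v = v₀ + Δv.
0–4 s: -6 × 4 = -24 cm/s
4–8 s: 1 × 4 = 4 cm/s
8–14 s: 10 × 6 = 60 cm/s
14–17 s: 5 × 3 = 15 cm/s
17–20 s: 2 × 3 = 6 cm/s
Δv = 61 cm/s, so v(20) = 10 + (61) = 71 cm/s.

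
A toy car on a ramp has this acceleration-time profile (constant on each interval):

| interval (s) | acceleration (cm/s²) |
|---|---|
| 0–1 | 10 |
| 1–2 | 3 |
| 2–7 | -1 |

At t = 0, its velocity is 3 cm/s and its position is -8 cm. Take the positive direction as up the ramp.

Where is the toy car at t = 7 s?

On each constant-a segment, Δv = aΔt and Δx = v₀Δt + ½aΔt²; chain segment to segment.
0–1 s: v starts 3 cm/s; Δx = 3·1 + ½·10·1² = 8 cm; v ends 13 cm/s.
1–2 s: v starts 13 cm/s; Δx = 13·1 + ½·3·1² = 14.5 cm; v ends 16 cm/s.
2–7 s: v starts 16 cm/s; Δx = 16·5 + ½·-1·5² = 67.5 cm; v ends 11 cm/s.
x(7) = -8 + Σ Δx = 82 cm.

82 cm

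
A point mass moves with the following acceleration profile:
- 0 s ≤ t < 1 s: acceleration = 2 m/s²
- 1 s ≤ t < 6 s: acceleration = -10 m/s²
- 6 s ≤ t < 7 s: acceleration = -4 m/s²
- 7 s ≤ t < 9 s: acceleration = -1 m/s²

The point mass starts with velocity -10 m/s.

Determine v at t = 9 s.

-64 m/s

Δv equals the area under the a-t graph; then v = v₀ + Δv.
0–1 s: 2 × 1 = 2 m/s
1–6 s: -10 × 5 = -50 m/s
6–7 s: -4 × 1 = -4 m/s
7–9 s: -1 × 2 = -2 m/s
Δv = -54 m/s, so v(9) = -10 + (-54) = -64 m/s.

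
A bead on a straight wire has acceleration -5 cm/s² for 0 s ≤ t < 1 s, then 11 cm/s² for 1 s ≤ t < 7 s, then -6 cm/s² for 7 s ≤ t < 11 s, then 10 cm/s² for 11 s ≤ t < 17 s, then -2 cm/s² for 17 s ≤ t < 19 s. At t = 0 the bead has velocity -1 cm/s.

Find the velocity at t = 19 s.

Δv equals the area under the a-t graph; then v = v₀ + Δv.
0–1 s: -5 × 1 = -5 cm/s
1–7 s: 11 × 6 = 66 cm/s
7–11 s: -6 × 4 = -24 cm/s
11–17 s: 10 × 6 = 60 cm/s
17–19 s: -2 × 2 = -4 cm/s
Δv = 93 cm/s, so v(19) = -1 + (93) = 92 cm/s.

92 cm/s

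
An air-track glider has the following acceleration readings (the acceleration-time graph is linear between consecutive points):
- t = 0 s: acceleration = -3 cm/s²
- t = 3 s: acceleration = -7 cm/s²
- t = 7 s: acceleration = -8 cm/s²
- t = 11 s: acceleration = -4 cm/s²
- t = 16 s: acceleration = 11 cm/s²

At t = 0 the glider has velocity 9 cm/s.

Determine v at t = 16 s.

-42.5 cm/s

Δv equals the area under the a-t graph; then v = v₀ + Δv.
0–3 s: ½(-3 + -7)(3) = -15 cm/s
3–7 s: ½(-7 + -8)(4) = -30 cm/s
7–11 s: ½(-8 + -4)(4) = -24 cm/s
11–16 s: ½(-4 + 11)(5) = 17.5 cm/s
Δv = -51.5 cm/s, so v(16) = 9 + (-51.5) = -42.5 cm/s.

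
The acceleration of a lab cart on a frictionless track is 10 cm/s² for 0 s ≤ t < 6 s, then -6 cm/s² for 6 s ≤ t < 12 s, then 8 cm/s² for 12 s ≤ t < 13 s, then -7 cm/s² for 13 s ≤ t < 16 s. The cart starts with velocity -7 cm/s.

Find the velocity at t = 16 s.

Δv equals the area under the a-t graph; then v = v₀ + Δv.
0–6 s: 10 × 6 = 60 cm/s
6–12 s: -6 × 6 = -36 cm/s
12–13 s: 8 × 1 = 8 cm/s
13–16 s: -7 × 3 = -21 cm/s
Δv = 11 cm/s, so v(16) = -7 + (11) = 4 cm/s.

4 cm/s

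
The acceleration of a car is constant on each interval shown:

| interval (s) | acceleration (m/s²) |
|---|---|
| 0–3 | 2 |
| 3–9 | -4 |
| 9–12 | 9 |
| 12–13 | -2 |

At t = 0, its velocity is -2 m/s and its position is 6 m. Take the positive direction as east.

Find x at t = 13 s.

On each constant-a segment, Δv = aΔt and Δx = v₀Δt + ½aΔt²; chain segment to segment.
0–3 s: v starts -2 m/s; Δx = -2·3 + ½·2·3² = 3 m; v ends 4 m/s.
3–9 s: v starts 4 m/s; Δx = 4·6 + ½·-4·6² = -48 m; v ends -20 m/s.
9–12 s: v starts -20 m/s; Δx = -20·3 + ½·9·3² = -19.5 m; v ends 7 m/s.
12–13 s: v starts 7 m/s; Δx = 7·1 + ½·-2·1² = 6 m; v ends 5 m/s.
x(13) = 6 + Σ Δx = -52.5 m.

-52.5 m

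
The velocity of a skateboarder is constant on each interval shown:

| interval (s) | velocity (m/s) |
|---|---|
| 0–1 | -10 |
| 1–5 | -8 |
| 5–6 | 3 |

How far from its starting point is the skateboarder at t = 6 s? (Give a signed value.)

-39 m

Net displacement equals the area under the velocity-time graph (areas below the axis count negative).
0–1 s: -10 × 1 = -10 m
1–5 s: -8 × 4 = -32 m
5–6 s: 3 × 1 = 3 m
Net displacement = -39 m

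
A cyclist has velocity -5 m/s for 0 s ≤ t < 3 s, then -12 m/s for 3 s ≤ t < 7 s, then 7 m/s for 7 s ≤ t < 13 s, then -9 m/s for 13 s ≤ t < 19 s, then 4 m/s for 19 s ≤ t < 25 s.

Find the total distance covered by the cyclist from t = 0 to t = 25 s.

183 m

Total distance travelled is ∫|v| dt — sum the magnitudes of each area piece.
0–3 s: |-5| × 3 = 15 m
3–7 s: |-12| × 4 = 48 m
7–13 s: |7| × 6 = 42 m
13–19 s: |-9| × 6 = 54 m
19–25 s: |4| × 6 = 24 m
Total distance = 183 m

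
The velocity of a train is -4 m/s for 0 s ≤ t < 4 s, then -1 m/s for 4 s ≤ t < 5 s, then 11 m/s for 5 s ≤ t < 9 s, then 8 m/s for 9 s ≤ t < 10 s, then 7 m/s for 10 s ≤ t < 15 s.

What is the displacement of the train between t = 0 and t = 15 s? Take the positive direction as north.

Displacement is the signed area under the v-t curve.
0–4 s: -4 × 4 = -16 m
4–5 s: -1 × 1 = -1 m
5–9 s: 11 × 4 = 44 m
9–10 s: 8 × 1 = 8 m
10–15 s: 7 × 5 = 35 m
Net displacement = 70 m

70 m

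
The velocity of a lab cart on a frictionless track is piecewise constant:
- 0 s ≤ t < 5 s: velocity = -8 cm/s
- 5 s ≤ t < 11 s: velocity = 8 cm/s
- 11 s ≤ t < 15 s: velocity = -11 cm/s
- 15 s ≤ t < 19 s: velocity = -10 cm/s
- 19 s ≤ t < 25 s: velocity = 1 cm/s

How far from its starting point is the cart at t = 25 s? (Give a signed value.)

-70 cm

Net displacement equals the area under the velocity-time graph (areas below the axis count negative).
0–5 s: -8 × 5 = -40 cm
5–11 s: 8 × 6 = 48 cm
11–15 s: -11 × 4 = -44 cm
15–19 s: -10 × 4 = -40 cm
19–25 s: 1 × 6 = 6 cm
Net displacement = -70 cm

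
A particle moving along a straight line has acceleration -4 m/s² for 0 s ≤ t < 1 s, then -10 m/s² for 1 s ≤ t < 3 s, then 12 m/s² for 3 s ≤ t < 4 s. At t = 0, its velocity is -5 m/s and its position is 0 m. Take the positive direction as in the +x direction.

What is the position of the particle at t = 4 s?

On each constant-a segment, Δv = aΔt and Δx = v₀Δt + ½aΔt²; chain segment to segment.
0–1 s: v starts -5 m/s; Δx = -5·1 + ½·-4·1² = -7 m; v ends -9 m/s.
1–3 s: v starts -9 m/s; Δx = -9·2 + ½·-10·2² = -38 m; v ends -29 m/s.
3–4 s: v starts -29 m/s; Δx = -29·1 + ½·12·1² = -23 m; v ends -17 m/s.
x(4) = 0 + Σ Δx = -68 m.

-68 m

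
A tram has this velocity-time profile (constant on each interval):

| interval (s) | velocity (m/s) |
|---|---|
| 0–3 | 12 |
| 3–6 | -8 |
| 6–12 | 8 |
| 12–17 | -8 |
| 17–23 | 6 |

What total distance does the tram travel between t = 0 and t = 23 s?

184 m

Total distance travelled is ∫|v| dt — sum the magnitudes of each area piece.
0–3 s: |12| × 3 = 36 m
3–6 s: |-8| × 3 = 24 m
6–12 s: |8| × 6 = 48 m
12–17 s: |-8| × 5 = 40 m
17–23 s: |6| × 6 = 36 m
Total distance = 184 m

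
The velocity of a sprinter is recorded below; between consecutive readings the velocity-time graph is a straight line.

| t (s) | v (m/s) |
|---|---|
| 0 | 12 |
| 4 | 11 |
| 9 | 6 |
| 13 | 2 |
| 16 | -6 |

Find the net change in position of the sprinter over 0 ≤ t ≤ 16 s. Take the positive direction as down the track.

98.5 m

Displacement is the signed area under the v-t curve.
0–4 s: ½(12 + 11)(4) = 46 m
4–9 s: ½(11 + 6)(5) = 42.5 m
9–13 s: ½(6 + 2)(4) = 16 m
13–16 s: ½(2 + -6)(3) = -6 m
Net displacement = 98.5 m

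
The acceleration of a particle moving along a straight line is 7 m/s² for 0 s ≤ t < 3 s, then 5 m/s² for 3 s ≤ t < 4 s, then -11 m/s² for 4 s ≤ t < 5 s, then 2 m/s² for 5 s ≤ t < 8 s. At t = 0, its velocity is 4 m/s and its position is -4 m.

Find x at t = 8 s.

On each constant-a segment, Δv = aΔt and Δx = v₀Δt + ½aΔt²; chain segment to segment.
0–3 s: v starts 4 m/s; Δx = 4·3 + ½·7·3² = 43.5 m; v ends 25 m/s.
3–4 s: v starts 25 m/s; Δx = 25·1 + ½·5·1² = 27.5 m; v ends 30 m/s.
4–5 s: v starts 30 m/s; Δx = 30·1 + ½·-11·1² = 24.5 m; v ends 19 m/s.
5–8 s: v starts 19 m/s; Δx = 19·3 + ½·2·3² = 66 m; v ends 25 m/s.
x(8) = -4 + Σ Δx = 157.5 m.

157.5 m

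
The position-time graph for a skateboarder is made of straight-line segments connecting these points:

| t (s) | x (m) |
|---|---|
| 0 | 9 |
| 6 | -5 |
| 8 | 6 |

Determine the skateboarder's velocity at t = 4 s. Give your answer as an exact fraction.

-7/3 m/s

Velocity is the slope of the x-t graph on 0–6 s: (-5 − 9)/(6 − 0) = -7/3 m/s.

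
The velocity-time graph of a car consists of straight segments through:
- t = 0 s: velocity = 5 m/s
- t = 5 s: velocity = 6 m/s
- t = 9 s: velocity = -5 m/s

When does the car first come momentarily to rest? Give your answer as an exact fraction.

t = 79/11 s

v changes sign on 5–9 s (from 6 to -5); the graph is linear there, so v = 0 at t = 5 + (-6)·(9 − 5)/(-5 − 6) = 79/11 s.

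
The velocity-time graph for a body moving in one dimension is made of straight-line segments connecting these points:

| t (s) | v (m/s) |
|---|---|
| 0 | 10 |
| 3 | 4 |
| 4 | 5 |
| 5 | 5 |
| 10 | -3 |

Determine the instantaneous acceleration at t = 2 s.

-2 m/s²

Acceleration is the slope of the v-t graph on 0–3 s: (4 − 10)/(3 − 0) = -2 m/s².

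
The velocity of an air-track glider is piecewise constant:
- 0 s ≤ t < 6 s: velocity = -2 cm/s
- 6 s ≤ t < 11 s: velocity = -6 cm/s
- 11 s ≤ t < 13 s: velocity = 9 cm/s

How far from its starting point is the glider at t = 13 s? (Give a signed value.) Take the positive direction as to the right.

-24 cm

Displacement is the signed area under the v-t curve.
0–6 s: -2 × 6 = -12 cm
6–11 s: -6 × 5 = -30 cm
11–13 s: 9 × 2 = 18 cm
Net displacement = -24 cm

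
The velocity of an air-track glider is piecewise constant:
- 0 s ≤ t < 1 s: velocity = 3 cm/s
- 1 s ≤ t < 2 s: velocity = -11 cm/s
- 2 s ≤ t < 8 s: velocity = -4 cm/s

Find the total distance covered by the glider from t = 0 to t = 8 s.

38 cm

Distance (not displacement) is the total path length: add the absolute areas under v-t.
0–1 s: |3| × 1 = 3 cm
1–2 s: |-11| × 1 = 11 cm
2–8 s: |-4| × 6 = 24 cm
Total distance = 38 cm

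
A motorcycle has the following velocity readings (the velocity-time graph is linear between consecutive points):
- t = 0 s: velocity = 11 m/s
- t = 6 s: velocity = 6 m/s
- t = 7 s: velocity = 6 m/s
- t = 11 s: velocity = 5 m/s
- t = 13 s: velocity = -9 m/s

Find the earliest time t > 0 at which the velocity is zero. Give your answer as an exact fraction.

t = 82/7 s

v changes sign on 11–13 s (from 5 to -9); the graph is linear there, so v = 0 at t = 11 + (-5)·(13 − 11)/(-9 − 5) = 82/7 s.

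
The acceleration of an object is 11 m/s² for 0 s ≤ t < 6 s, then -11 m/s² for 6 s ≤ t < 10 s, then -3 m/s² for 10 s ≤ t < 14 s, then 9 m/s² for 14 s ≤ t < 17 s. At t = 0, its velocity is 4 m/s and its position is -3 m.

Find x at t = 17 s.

573.5 m

On each constant-a segment, Δv = aΔt and Δx = v₀Δt + ½aΔt²; chain segment to segment.
0–6 s: v starts 4 m/s; Δx = 4·6 + ½·11·6² = 222 m; v ends 70 m/s.
6–10 s: v starts 70 m/s; Δx = 70·4 + ½·-11·4² = 192 m; v ends 26 m/s.
10–14 s: v starts 26 m/s; Δx = 26·4 + ½·-3·4² = 80 m; v ends 14 m/s.
14–17 s: v starts 14 m/s; Δx = 14·3 + ½·9·3² = 82.5 m; v ends 41 m/s.
x(17) = -3 + Σ Δx = 573.5 m.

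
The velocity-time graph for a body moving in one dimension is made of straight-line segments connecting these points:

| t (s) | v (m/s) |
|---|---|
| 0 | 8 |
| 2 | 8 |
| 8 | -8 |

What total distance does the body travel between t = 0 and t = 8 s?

40 m

Distance (not displacement) is the total path length: add the absolute areas under v-t.
0–2 s: |8| × 2 = 16 m
2–8 s: v = 0 at t = 5 s; triangle areas 12 + 12 = 24 m
Total distance = 40 m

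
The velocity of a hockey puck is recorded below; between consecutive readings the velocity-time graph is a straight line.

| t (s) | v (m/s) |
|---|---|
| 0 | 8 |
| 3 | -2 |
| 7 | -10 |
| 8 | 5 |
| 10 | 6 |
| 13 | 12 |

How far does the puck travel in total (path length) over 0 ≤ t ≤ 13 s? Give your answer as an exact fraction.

2291/30 m

Total distance travelled is ∫|v| dt — sum the magnitudes of each area piece.
0–3 s: v = 0 at t = 2.4 s; triangle areas 9.6 + 0.6 = 10.2 m
3–7 s: |½(-2 + -10)(4)| = 24 m
7–8 s: v = 0 at t = 23/3 s; triangle areas 10/3 + 5/6 = 25/6 m
8–10 s: |½(5 + 6)(2)| = 11 m
10–13 s: |½(6 + 12)(3)| = 27 m
Total distance = 2291/30 m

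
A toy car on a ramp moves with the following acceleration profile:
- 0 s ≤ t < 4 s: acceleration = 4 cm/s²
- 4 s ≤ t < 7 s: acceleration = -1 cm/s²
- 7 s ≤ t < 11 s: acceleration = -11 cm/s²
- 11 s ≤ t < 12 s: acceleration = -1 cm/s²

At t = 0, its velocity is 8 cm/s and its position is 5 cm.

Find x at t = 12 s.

109 cm

On each constant-a segment, Δv = aΔt and Δx = v₀Δt + ½aΔt²; chain segment to segment.
0–4 s: v starts 8 cm/s; Δx = 8·4 + ½·4·4² = 64 cm; v ends 24 cm/s.
4–7 s: v starts 24 cm/s; Δx = 24·3 + ½·-1·3² = 67.5 cm; v ends 21 cm/s.
7–11 s: v starts 21 cm/s; Δx = 21·4 + ½·-11·4² = -4 cm; v ends -23 cm/s.
11–12 s: v starts -23 cm/s; Δx = -23·1 + ½·-1·1² = -23.5 cm; v ends -24 cm/s.
x(12) = 5 + Σ Δx = 109 cm.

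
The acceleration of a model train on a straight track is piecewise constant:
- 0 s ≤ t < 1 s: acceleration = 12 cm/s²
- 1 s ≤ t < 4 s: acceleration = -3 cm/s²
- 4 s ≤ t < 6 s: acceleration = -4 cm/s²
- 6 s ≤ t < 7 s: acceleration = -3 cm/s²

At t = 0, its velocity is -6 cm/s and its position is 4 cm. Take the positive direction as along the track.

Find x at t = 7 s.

On each constant-a segment, Δv = aΔt and Δx = v₀Δt + ½aΔt²; chain segment to segment.
0–1 s: v starts -6 cm/s; Δx = -6·1 + ½·12·1² = 0 cm; v ends 6 cm/s.
1–4 s: v starts 6 cm/s; Δx = 6·3 + ½·-3·3² = 4.5 cm; v ends -3 cm/s.
4–6 s: v starts -3 cm/s; Δx = -3·2 + ½·-4·2² = -14 cm; v ends -11 cm/s.
6–7 s: v starts -11 cm/s; Δx = -11·1 + ½·-3·1² = -12.5 cm; v ends -14 cm/s.
x(7) = 4 + Σ Δx = -18 cm.

-18 cm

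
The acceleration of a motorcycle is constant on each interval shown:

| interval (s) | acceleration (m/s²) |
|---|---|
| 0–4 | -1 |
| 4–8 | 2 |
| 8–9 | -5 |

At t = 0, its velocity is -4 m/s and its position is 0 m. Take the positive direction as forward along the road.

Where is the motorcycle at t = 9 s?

On each constant-a segment, Δv = aΔt and Δx = v₀Δt + ½aΔt²; chain segment to segment.
0–4 s: v starts -4 m/s; Δx = -4·4 + ½·-1·4² = -24 m; v ends -8 m/s.
4–8 s: v starts -8 m/s; Δx = -8·4 + ½·2·4² = -16 m; v ends 0 m/s.
8–9 s: v starts 0 m/s; Δx = 0·1 + ½·-5·1² = -2.5 m; v ends -5 m/s.
x(9) = 0 + Σ Δx = -42.5 m.

-42.5 m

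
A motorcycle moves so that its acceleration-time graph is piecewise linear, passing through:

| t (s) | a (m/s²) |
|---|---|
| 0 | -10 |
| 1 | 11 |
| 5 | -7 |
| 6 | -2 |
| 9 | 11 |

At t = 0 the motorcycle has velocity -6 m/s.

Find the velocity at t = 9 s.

Δv equals the area under the a-t graph; then v = v₀ + Δv.
0–1 s: ½(-10 + 11)(1) = 0.5 m/s
1–5 s: ½(11 + -7)(4) = 8 m/s
5–6 s: ½(-7 + -2)(1) = -4.5 m/s
6–9 s: ½(-2 + 11)(3) = 13.5 m/s
Δv = 17.5 m/s, so v(9) = -6 + (17.5) = 11.5 m/s.

11.5 m/s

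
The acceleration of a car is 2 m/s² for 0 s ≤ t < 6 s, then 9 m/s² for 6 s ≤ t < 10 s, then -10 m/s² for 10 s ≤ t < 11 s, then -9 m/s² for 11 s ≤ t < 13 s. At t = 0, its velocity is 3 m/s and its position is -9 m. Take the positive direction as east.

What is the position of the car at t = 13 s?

On each constant-a segment, Δv = aΔt and Δx = v₀Δt + ½aΔt²; chain segment to segment.
0–6 s: v starts 3 m/s; Δx = 3·6 + ½·2·6² = 54 m; v ends 15 m/s.
6–10 s: v starts 15 m/s; Δx = 15·4 + ½·9·4² = 132 m; v ends 51 m/s.
10–11 s: v starts 51 m/s; Δx = 51·1 + ½·-10·1² = 46 m; v ends 41 m/s.
11–13 s: v starts 41 m/s; Δx = 41·2 + ½·-9·2² = 64 m; v ends 23 m/s.
x(13) = -9 + Σ Δx = 287 m.

287 m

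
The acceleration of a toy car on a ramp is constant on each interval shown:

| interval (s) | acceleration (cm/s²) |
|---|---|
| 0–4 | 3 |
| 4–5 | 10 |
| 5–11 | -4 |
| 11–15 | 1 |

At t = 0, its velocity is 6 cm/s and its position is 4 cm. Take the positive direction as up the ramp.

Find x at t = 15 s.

On each constant-a segment, Δv = aΔt and Δx = v₀Δt + ½aΔt²; chain segment to segment.
0–4 s: v starts 6 cm/s; Δx = 6·4 + ½·3·4² = 48 cm; v ends 18 cm/s.
4–5 s: v starts 18 cm/s; Δx = 18·1 + ½·10·1² = 23 cm; v ends 28 cm/s.
5–11 s: v starts 28 cm/s; Δx = 28·6 + ½·-4·6² = 96 cm; v ends 4 cm/s.
11–15 s: v starts 4 cm/s; Δx = 4·4 + ½·1·4² = 24 cm; v ends 8 cm/s.
x(15) = 4 + Σ Δx = 195 cm.

195 cm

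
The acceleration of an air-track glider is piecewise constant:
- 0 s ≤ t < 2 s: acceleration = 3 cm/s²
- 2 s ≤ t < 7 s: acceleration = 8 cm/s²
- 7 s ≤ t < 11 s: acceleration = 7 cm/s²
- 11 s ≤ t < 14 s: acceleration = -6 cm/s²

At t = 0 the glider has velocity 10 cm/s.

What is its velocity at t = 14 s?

Δv equals the area under the a-t graph; then v = v₀ + Δv.
0–2 s: 3 × 2 = 6 cm/s
2–7 s: 8 × 5 = 40 cm/s
7–11 s: 7 × 4 = 28 cm/s
11–14 s: -6 × 3 = -18 cm/s
Δv = 56 cm/s, so v(14) = 10 + (56) = 66 cm/s.

66 cm/s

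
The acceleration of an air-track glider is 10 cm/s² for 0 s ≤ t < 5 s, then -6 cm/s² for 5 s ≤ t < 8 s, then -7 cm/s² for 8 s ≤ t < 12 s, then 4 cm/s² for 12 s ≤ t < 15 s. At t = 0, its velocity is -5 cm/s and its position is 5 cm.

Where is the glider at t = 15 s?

On each constant-a segment, Δv = aΔt and Δx = v₀Δt + ½aΔt²; chain segment to segment.
0–5 s: v starts -5 cm/s; Δx = -5·5 + ½·10·5² = 100 cm; v ends 45 cm/s.
5–8 s: v starts 45 cm/s; Δx = 45·3 + ½·-6·3² = 108 cm; v ends 27 cm/s.
8–12 s: v starts 27 cm/s; Δx = 27·4 + ½·-7·4² = 52 cm; v ends -1 cm/s.
12–15 s: v starts -1 cm/s; Δx = -1·3 + ½·4·3² = 15 cm; v ends 11 cm/s.
x(15) = 5 + Σ Δx = 280 cm.

280 cm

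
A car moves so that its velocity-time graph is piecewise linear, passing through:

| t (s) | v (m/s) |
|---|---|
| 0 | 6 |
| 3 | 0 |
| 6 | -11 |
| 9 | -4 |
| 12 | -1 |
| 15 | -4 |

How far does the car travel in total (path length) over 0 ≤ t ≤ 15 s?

63 m

Total distance travelled is ∫|v| dt — sum the magnitudes of each area piece.
0–3 s: |½(6 + 0)(3)| = 9 m
3–6 s: |½(0 + -11)(3)| = 16.5 m
6–9 s: |½(-11 + -4)(3)| = 22.5 m
9–12 s: |½(-4 + -1)(3)| = 7.5 m
12–15 s: |½(-1 + -4)(3)| = 7.5 m
Total distance = 63 m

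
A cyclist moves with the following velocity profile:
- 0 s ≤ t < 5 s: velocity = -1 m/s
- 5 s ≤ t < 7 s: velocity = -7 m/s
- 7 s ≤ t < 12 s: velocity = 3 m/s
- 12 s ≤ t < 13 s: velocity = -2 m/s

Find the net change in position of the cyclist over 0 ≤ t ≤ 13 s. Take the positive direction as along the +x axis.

-6 m

Net displacement equals the area under the velocity-time graph (areas below the axis count negative).
0–5 s: -1 × 5 = -5 m
5–7 s: -7 × 2 = -14 m
7–12 s: 3 × 5 = 15 m
12–13 s: -2 × 1 = -2 m
Net displacement = -6 m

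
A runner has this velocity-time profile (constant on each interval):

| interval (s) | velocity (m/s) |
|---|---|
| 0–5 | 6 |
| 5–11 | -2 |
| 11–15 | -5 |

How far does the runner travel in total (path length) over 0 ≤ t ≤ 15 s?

62 m

Total distance travelled is ∫|v| dt — sum the magnitudes of each area piece.
0–5 s: |6| × 5 = 30 m
5–11 s: |-2| × 6 = 12 m
11–15 s: |-5| × 4 = 20 m
Total distance = 62 m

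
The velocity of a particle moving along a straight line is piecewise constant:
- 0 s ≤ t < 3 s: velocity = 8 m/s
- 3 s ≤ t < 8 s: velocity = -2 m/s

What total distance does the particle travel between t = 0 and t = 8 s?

34 m

Distance (not displacement) is the total path length: add the absolute areas under v-t.
0–3 s: |8| × 3 = 24 m
3–8 s: |-2| × 5 = 10 m
Total distance = 34 m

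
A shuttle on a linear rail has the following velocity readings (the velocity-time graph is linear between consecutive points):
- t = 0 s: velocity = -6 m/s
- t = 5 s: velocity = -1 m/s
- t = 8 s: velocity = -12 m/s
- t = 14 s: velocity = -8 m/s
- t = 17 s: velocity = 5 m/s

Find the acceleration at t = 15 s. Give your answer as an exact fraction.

Acceleration is the slope of the v-t graph on 14–17 s: (5 − -8)/(17 − 14) = 13/3 m/s².

13/3 m/s²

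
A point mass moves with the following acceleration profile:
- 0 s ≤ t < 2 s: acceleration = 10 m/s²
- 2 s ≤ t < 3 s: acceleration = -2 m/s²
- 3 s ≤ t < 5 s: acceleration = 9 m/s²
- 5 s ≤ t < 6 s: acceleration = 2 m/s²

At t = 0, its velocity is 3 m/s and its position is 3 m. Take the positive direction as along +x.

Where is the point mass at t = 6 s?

On each constant-a segment, Δv = aΔt and Δx = v₀Δt + ½aΔt²; chain segment to segment.
0–2 s: v starts 3 m/s; Δx = 3·2 + ½·10·2² = 26 m; v ends 23 m/s.
2–3 s: v starts 23 m/s; Δx = 23·1 + ½·-2·1² = 22 m; v ends 21 m/s.
3–5 s: v starts 21 m/s; Δx = 21·2 + ½·9·2² = 60 m; v ends 39 m/s.
5–6 s: v starts 39 m/s; Δx = 39·1 + ½·2·1² = 40 m; v ends 41 m/s.
x(6) = 3 + Σ Δx = 151 m.

151 m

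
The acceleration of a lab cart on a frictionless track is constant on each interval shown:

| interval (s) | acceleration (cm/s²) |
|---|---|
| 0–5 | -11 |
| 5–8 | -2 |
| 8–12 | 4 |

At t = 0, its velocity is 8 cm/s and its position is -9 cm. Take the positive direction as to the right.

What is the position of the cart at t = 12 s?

On each constant-a segment, Δv = aΔt and Δx = v₀Δt + ½aΔt²; chain segment to segment.
0–5 s: v starts 8 cm/s; Δx = 8·5 + ½·-11·5² = -97.5 cm; v ends -47 cm/s.
5–8 s: v starts -47 cm/s; Δx = -47·3 + ½·-2·3² = -150 cm; v ends -53 cm/s.
8–12 s: v starts -53 cm/s; Δx = -53·4 + ½·4·4² = -180 cm; v ends -37 cm/s.
x(12) = -9 + Σ Δx = -436.5 cm.

-436.5 cm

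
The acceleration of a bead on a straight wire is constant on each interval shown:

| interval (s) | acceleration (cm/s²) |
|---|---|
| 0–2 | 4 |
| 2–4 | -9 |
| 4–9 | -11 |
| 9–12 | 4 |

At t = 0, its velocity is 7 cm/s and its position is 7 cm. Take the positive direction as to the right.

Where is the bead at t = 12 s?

-267.5 cm

On each constant-a segment, Δv = aΔt and Δx = v₀Δt + ½aΔt²; chain segment to segment.
0–2 s: v starts 7 cm/s; Δx = 7·2 + ½·4·2² = 22 cm; v ends 15 cm/s.
2–4 s: v starts 15 cm/s; Δx = 15·2 + ½·-9·2² = 12 cm; v ends -3 cm/s.
4–9 s: v starts -3 cm/s; Δx = -3·5 + ½·-11·5² = -152.5 cm; v ends -58 cm/s.
9–12 s: v starts -58 cm/s; Δx = -58·3 + ½·4·3² = -156 cm; v ends -46 cm/s.
x(12) = 7 + Σ Δx = -267.5 cm.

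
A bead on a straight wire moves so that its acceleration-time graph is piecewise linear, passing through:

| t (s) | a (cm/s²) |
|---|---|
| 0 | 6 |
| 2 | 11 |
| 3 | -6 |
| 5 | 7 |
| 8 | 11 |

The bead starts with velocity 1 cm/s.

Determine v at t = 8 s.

48.5 cm/s

Δv equals the area under the a-t graph; then v = v₀ + Δv.
0–2 s: ½(6 + 11)(2) = 17 cm/s
2–3 s: ½(11 + -6)(1) = 2.5 cm/s
3–5 s: ½(-6 + 7)(2) = 1 cm/s
5–8 s: ½(7 + 11)(3) = 27 cm/s
Δv = 47.5 cm/s, so v(8) = 1 + (47.5) = 48.5 cm/s.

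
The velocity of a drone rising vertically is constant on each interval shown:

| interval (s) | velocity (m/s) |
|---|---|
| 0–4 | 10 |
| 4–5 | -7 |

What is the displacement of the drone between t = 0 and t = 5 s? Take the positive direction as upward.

Displacement is the signed area under the v-t curve.
0–4 s: 10 × 4 = 40 m
4–5 s: -7 × 1 = -7 m
Net displacement = 33 m

33 m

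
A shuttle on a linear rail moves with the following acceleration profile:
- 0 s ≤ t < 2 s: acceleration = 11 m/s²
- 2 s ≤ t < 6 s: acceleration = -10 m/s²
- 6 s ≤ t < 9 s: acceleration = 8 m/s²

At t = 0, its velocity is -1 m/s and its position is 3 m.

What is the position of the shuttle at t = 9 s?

6 m

On each constant-a segment, Δv = aΔt and Δx = v₀Δt + ½aΔt²; chain segment to segment.
0–2 s: v starts -1 m/s; Δx = -1·2 + ½·11·2² = 20 m; v ends 21 m/s.
2–6 s: v starts 21 m/s; Δx = 21·4 + ½·-10·4² = 4 m; v ends -19 m/s.
6–9 s: v starts -19 m/s; Δx = -19·3 + ½·8·3² = -21 m; v ends 5 m/s.
x(9) = 3 + Σ Δx = 6 m.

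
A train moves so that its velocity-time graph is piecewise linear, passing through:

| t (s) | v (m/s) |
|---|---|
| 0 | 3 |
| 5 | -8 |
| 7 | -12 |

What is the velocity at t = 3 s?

-3.6 m/s

On 0–5 s the graph is linear from 3 to -8 m/s: v(3) = 3 + (-8 − 3)·(3 − 0)/(5 − 0) = -3.6 m/s.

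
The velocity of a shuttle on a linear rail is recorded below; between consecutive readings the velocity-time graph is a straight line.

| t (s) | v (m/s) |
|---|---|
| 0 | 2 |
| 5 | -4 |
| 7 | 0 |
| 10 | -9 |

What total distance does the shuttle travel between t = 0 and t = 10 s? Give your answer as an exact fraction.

Distance (not displacement) is the total path length: add the absolute areas under v-t.
0–5 s: v = 0 at t = 5/3 s; triangle areas 5/3 + 20/3 = 25/3 m
5–7 s: |½(-4 + 0)(2)| = 4 m
7–10 s: |½(0 + -9)(3)| = 13.5 m
Total distance = 155/6 m

155/6 m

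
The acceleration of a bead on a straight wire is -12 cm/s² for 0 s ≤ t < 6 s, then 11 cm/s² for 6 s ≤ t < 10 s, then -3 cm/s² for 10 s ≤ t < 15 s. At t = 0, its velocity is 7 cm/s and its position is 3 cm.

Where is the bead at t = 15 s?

-485.5 cm

On each constant-a segment, Δv = aΔt and Δx = v₀Δt + ½aΔt²; chain segment to segment.
0–6 s: v starts 7 cm/s; Δx = 7·6 + ½·-12·6² = -174 cm; v ends -65 cm/s.
6–10 s: v starts -65 cm/s; Δx = -65·4 + ½·11·4² = -172 cm; v ends -21 cm/s.
10–15 s: v starts -21 cm/s; Δx = -21·5 + ½·-3·5² = -142.5 cm; v ends -36 cm/s.
x(15) = 3 + Σ Δx = -485.5 cm.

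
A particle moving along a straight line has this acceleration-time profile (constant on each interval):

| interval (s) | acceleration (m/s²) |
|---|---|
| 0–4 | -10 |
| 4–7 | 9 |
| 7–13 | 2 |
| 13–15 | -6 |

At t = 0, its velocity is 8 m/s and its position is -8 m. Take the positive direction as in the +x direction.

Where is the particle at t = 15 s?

-103.5 m

On each constant-a segment, Δv = aΔt and Δx = v₀Δt + ½aΔt²; chain segment to segment.
0–4 s: v starts 8 m/s; Δx = 8·4 + ½·-10·4² = -48 m; v ends -32 m/s.
4–7 s: v starts -32 m/s; Δx = -32·3 + ½·9·3² = -55.5 m; v ends -5 m/s.
7–13 s: v starts -5 m/s; Δx = -5·6 + ½·2·6² = 6 m; v ends 7 m/s.
13–15 s: v starts 7 m/s; Δx = 7·2 + ½·-6·2² = 2 m; v ends -5 m/s.
x(15) = -8 + Σ Δx = -103.5 m.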